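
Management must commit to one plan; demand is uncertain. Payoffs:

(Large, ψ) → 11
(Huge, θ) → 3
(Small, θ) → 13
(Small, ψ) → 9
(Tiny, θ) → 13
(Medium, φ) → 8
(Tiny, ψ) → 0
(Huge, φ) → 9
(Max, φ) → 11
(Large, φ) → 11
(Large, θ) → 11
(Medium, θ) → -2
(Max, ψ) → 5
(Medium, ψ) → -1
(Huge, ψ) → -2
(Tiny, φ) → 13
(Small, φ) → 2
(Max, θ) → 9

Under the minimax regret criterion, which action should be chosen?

Column bests: θ=13, φ=13, ψ=11.
Tiny regrets: 0, 0, 11 → max 11
Small regrets: 0, 11, 2 → max 11
Medium regrets: 15, 5, 12 → max 15
Large regrets: 2, 2, 0 → max 2
Huge regrets: 10, 4, 13 → max 13
Max regrets: 4, 2, 6 → max 6
Smallest max regret = 2 → Large.

Large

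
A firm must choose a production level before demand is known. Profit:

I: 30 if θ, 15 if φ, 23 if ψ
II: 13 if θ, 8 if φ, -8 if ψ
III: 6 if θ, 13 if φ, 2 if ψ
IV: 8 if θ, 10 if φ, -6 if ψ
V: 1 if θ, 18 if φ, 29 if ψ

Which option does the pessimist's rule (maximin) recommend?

Row minima: I=15, II=-8, III=2, IV=-6, V=1
Best worst-case = 15 → I.

I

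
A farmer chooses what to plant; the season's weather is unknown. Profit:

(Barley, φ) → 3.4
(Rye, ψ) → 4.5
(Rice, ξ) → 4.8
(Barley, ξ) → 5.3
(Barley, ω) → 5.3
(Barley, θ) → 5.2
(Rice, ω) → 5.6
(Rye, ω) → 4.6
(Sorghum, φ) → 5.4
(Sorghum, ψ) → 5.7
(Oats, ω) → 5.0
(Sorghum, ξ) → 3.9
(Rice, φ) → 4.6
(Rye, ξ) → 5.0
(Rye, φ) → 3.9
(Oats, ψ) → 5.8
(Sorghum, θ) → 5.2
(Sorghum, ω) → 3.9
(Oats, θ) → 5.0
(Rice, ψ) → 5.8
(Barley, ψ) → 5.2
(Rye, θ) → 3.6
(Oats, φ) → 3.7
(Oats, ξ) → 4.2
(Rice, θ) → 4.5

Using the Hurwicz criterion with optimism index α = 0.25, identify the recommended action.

Rice: 0.25·5.8 + 0.75·4.5 = 4.825
Barley: 0.25·5.3 + 0.75·3.4 = 3.875
Rye: 0.25·5.0 + 0.75·3.6 = 3.95
Oats: 0.25·5.8 + 0.75·3.7 = 4.225
Sorghum: 0.25·5.7 + 0.75·3.9 = 4.35
Highest Hurwicz score = 4.825 → Rice.

Rice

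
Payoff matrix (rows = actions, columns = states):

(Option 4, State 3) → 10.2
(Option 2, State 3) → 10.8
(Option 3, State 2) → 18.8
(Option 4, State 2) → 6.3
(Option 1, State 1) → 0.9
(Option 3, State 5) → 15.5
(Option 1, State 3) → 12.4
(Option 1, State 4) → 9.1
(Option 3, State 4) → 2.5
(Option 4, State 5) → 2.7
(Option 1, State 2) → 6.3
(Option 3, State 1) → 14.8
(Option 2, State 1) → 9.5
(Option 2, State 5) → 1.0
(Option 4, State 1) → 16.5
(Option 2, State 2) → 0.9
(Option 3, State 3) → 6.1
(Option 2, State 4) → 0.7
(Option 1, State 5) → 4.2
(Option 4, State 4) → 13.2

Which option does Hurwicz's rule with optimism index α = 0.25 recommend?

Option 1: 0.25·12.4 + 0.75·0.9 = 3.775
Option 2: 0.25·10.8 + 0.75·0.7 = 3.225
Option 3: 0.25·18.8 + 0.75·2.5 = 6.575
Option 4: 0.25·16.5 + 0.75·2.7 = 6.15
Highest Hurwicz score = 6.575 → Option 3.

Option 3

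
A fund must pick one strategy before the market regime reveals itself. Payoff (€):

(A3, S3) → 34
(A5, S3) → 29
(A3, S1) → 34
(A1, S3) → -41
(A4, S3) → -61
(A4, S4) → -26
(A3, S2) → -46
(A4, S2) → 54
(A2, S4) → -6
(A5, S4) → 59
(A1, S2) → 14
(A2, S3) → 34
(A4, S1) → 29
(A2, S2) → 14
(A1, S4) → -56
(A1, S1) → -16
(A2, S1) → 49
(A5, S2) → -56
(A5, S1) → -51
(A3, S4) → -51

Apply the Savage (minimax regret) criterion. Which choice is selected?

A2

Column bests: S1=49, S2=54, S3=34, S4=59.
A1 regrets: 65, 40, 75, 115 → max 115
A2 regrets: 0, 40, 0, 65 → max 65
A3 regrets: 15, 100, 0, 110 → max 110
A4 regrets: 20, 0, 95, 85 → max 95
A5 regrets: 100, 110, 5, 0 → max 110
Smallest max regret = 65 → A2.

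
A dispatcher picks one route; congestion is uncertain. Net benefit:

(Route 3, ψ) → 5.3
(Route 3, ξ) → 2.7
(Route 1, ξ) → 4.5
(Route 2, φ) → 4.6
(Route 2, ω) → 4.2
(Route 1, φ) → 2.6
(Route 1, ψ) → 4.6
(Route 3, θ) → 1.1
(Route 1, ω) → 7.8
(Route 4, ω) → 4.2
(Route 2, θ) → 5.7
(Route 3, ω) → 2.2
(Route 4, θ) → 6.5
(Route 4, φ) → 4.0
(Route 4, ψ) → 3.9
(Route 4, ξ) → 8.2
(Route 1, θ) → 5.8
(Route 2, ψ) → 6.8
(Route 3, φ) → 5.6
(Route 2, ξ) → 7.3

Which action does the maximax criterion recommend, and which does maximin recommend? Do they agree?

Row maxima: Route 1=7.8, Route 2=7.3, Route 3=5.6, Route 4=8.2
Best best-case = 8.2 → Route 4.
Row minima: Route 1=2.6, Route 2=4.2, Route 3=1.1, Route 4=3.9
Best worst-case = 4.2 → Route 2.

maximax → Route 4; maximin → Route 2 (disagree)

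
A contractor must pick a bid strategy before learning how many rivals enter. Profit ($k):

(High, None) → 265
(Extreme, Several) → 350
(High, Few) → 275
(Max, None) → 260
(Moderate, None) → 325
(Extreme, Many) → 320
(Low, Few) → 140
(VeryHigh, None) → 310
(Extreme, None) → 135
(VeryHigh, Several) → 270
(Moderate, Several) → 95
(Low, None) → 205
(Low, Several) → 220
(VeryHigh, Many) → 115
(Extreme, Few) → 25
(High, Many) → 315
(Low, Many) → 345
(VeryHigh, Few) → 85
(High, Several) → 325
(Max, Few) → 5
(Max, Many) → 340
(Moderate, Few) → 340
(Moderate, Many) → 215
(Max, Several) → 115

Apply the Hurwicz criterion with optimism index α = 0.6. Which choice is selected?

Low: 0.6·345 + 0.4·140 = 263
Moderate: 0.6·340 + 0.4·95 = 242
High: 0.6·325 + 0.4·265 = 301
VeryHigh: 0.6·310 + 0.4·85 = 220
Extreme: 0.6·350 + 0.4·25 = 220
Max: 0.6·340 + 0.4·5 = 206
Highest Hurwicz score = 301 → High.

High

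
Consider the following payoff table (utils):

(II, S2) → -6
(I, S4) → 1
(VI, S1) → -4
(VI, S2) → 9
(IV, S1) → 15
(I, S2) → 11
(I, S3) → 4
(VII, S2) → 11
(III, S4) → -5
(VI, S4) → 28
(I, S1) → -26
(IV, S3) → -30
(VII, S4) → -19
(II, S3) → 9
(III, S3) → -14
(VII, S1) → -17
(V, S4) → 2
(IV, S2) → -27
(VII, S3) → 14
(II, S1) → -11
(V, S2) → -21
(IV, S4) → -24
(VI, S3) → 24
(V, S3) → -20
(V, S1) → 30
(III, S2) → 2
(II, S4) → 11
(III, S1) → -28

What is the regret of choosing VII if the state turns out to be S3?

10

Best payoff under S3 is 24.
Regret = 24 − 14 = 10.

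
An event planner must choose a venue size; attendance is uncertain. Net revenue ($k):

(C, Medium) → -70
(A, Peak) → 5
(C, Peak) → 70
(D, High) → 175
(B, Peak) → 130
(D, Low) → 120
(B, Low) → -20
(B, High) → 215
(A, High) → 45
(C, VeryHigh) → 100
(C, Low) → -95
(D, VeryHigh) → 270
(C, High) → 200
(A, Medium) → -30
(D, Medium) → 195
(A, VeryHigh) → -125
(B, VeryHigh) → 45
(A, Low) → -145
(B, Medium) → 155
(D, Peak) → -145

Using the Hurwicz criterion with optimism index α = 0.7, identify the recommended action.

D

A: 0.7·45 + 0.3·(-145) = -12
B: 0.7·215 + 0.3·(-20) = 144.5
C: 0.7·200 + 0.3·(-95) = 111.5
D: 0.7·270 + 0.3·(-145) = 145.5
Highest Hurwicz score = 145.5 → D.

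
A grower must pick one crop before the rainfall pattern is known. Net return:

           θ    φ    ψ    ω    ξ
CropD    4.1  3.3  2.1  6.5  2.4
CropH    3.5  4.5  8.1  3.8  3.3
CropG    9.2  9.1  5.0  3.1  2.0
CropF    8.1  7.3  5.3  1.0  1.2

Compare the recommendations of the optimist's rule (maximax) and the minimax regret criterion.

maximax → CropG; minimax regret → CropG (agree)

Row maxima: CropD=6.5, CropH=8.1, CropG=9.2, CropF=8.1
Best best-case = 9.2 → CropG.
Column bests: θ=9.2, φ=9.1, ψ=8.1, ω=6.5, ξ=3.3.
CropD regrets: 5.1, 5.8, 6.0, 0.0, 0.9 → max 6.0
CropH regrets: 5.7, 4.6, 0.0, 2.7, 0.0 → max 5.7
CropG regrets: 0.0, 0.0, 3.1, 3.4, 1.3 → max 3.4
CropF regrets: 1.1, 1.8, 2.8, 5.5, 2.1 → max 5.5
Smallest max regret = 3.4 → CropG.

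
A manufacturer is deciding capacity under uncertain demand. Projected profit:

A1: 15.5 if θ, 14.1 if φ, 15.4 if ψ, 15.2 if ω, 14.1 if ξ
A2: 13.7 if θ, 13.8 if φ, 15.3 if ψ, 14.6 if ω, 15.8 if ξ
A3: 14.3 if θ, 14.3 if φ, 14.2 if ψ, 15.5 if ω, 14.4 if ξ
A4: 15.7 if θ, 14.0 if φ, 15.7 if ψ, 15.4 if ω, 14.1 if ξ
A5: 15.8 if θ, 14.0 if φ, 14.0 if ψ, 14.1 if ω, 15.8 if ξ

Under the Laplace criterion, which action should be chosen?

Row averages: A1=14.86, A2=14.64, A3=14.54, A4=14.98, A5=14.74
Highest average = 14.98 → A4.

A4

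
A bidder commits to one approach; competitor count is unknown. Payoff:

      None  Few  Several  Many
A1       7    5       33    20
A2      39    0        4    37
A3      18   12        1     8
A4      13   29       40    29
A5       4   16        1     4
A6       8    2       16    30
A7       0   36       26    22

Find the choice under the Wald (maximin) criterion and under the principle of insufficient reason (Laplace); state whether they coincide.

Row minima: A1=5, A2=0, A3=1, A4=13, A5=1, A6=2, A7=0
Best worst-case = 13 → A4.
Row averages: A1=16.25, A2=20, A3=9.75, A4=27.75, A5=6.25, A6=14, A7=21
Highest average = 27.75 → A4.

maximin → A4; laplace → A4 (agree)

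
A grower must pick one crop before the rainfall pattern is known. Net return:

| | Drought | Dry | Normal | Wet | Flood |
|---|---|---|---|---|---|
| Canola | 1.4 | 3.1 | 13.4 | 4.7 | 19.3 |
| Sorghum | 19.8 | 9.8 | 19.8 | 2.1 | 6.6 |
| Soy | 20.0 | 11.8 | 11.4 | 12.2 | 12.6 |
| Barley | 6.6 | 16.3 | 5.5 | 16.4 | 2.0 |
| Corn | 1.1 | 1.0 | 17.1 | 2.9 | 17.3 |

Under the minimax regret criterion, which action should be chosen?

Soy

Column bests: Drought=20.0, Dry=16.3, Normal=19.8, Wet=16.4, Flood=19.3.
Canola regrets: 18.6, 13.2, 6.4, 11.7, 0.0 → max 18.6
Sorghum regrets: 0.2, 6.5, 0.0, 14.3, 12.7 → max 14.3
Soy regrets: 0.0, 4.5, 8.4, 4.2, 6.7 → max 8.4
Barley regrets: 13.4, 0.0, 14.3, 0.0, 17.3 → max 17.3
Corn regrets: 18.9, 15.3, 2.7, 13.5, 2.0 → max 18.9
Smallest max regret = 8.4 → Soy.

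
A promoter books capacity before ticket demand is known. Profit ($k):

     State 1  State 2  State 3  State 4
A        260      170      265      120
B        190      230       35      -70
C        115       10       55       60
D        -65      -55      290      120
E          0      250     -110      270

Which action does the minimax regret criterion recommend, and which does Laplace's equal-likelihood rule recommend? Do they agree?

Column bests: State 1=260, State 2=250, State 3=290, State 4=270.
A regrets: 0, 80, 25, 150 → max 150
B regrets: 70, 20, 255, 340 → max 340
C regrets: 145, 240, 235, 210 → max 240
D regrets: 325, 305, 0, 150 → max 325
E regrets: 260, 0, 400, 0 → max 400
Smallest max regret = 150 → A.
Row averages: A=203.75, B=96.25, C=60, D=72.5, E=102.5
Highest average = 203.75 → A.

minimax regret → A; laplace → A (agree)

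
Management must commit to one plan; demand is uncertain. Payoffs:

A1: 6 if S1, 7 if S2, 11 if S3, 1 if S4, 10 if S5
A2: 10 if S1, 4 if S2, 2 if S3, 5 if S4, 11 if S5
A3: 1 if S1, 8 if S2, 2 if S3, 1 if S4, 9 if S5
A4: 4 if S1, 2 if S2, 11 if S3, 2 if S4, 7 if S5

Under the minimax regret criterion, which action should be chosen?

Column bests: S1=10, S2=8, S3=11, S4=5, S5=11.
A1 regrets: 4, 1, 0, 4, 1 → max 4
A2 regrets: 0, 4, 9, 0, 0 → max 9
A3 regrets: 9, 0, 9, 4, 2 → max 9
A4 regrets: 6, 6, 0, 3, 4 → max 6
Smallest max regret = 4 → A1.

A1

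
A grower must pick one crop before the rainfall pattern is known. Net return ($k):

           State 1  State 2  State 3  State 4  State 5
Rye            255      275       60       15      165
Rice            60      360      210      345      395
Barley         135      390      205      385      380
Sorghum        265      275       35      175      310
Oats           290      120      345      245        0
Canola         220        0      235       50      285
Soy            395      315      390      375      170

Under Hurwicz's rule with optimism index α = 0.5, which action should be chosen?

Soy

Rye: 0.5·275 + 0.5·15 = 145
Rice: 0.5·395 + 0.5·60 = 227.5
Barley: 0.5·390 + 0.5·135 = 262.5
Sorghum: 0.5·310 + 0.5·35 = 172.5
Oats: 0.5·345 + 0.5·0 = 172.5
Canola: 0.5·285 + 0.5·0 = 142.5
Soy: 0.5·395 + 0.5·170 = 282.5
Highest Hurwicz score = 282.5 → Soy.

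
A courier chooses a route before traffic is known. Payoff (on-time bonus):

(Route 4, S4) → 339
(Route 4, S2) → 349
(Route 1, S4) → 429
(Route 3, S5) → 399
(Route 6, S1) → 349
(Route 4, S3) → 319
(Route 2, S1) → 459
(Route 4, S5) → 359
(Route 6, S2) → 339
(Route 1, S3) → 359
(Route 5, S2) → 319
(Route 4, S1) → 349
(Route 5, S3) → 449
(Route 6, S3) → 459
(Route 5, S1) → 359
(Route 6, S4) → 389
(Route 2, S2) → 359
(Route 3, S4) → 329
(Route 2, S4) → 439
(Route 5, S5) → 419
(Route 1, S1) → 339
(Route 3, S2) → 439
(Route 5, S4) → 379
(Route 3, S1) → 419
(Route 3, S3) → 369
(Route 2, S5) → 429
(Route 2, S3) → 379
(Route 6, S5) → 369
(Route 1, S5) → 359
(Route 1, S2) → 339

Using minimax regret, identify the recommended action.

Route 2

Column bests: S1=459, S2=439, S3=459, S4=439, S5=429.
Route 1 regrets: 120, 100, 100, 10, 70 → max 120
Route 2 regrets: 0, 80, 80, 0, 0 → max 80
Route 3 regrets: 40, 0, 90, 110, 30 → max 110
Route 4 regrets: 110, 90, 140, 100, 70 → max 140
Route 5 regrets: 100, 120, 10, 60, 10 → max 120
Route 6 regrets: 110, 100, 0, 50, 60 → max 110
Smallest max regret = 80 → Route 2.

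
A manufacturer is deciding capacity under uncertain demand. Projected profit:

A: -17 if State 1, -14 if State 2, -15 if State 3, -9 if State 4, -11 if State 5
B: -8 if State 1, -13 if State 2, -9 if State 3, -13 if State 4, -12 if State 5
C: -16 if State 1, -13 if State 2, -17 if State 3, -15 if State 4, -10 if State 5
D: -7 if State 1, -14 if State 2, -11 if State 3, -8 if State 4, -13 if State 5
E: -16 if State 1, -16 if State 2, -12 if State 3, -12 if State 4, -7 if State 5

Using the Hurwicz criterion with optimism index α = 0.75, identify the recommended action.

D

A: 0.75·(-9) + 0.25·(-17) = -11
B: 0.75·(-8) + 0.25·(-13) = -9.25
C: 0.75·(-10) + 0.25·(-17) = -11.75
D: 0.75·(-7) + 0.25·(-14) = -8.75
E: 0.75·(-7) + 0.25·(-16) = -9.25
Highest Hurwicz score = -8.75 → D.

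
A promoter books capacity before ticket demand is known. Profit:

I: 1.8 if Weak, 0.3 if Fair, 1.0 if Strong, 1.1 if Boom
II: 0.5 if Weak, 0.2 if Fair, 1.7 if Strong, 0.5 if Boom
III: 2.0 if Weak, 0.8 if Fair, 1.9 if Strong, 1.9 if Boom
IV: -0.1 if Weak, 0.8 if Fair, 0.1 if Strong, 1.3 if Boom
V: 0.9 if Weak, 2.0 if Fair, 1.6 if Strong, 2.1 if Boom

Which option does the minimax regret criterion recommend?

Column bests: Weak=2.0, Fair=2.0, Strong=1.9, Boom=2.1.
I regrets: 0.2, 1.7, 0.9, 1.0 → max 1.7
II regrets: 1.5, 1.8, 0.2, 1.6 → max 1.8
III regrets: 0.0, 1.2, 0.0, 0.2 → max 1.2
IV regrets: 2.1, 1.2, 1.8, 0.8 → max 2.1
V regrets: 1.1, 0.0, 0.3, 0.0 → max 1.1
Smallest max regret = 1.1 → V.

V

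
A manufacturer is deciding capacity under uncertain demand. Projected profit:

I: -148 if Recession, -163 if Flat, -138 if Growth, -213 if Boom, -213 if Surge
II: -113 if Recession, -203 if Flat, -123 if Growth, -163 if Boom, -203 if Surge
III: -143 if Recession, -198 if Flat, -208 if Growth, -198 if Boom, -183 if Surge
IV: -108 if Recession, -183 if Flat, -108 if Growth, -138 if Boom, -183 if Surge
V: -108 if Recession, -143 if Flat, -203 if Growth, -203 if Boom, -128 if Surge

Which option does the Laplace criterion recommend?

Row averages: I=-175, II=-161, III=-186, IV=-144, V=-157
Highest average = -144 → IV.

IV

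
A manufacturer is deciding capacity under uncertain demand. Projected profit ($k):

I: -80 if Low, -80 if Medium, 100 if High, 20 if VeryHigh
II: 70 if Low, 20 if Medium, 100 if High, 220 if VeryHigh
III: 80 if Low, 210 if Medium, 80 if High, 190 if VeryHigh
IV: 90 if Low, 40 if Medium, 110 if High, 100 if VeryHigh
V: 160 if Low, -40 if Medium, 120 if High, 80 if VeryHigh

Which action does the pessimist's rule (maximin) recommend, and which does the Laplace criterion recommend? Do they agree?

Row minima: I=-80, II=20, III=80, IV=40, V=-40
Best worst-case = 80 → III.
Row averages: I=-10, II=102.5, III=140, IV=85, V=80
Highest average = 140 → III.

maximin → III; laplace → III (agree)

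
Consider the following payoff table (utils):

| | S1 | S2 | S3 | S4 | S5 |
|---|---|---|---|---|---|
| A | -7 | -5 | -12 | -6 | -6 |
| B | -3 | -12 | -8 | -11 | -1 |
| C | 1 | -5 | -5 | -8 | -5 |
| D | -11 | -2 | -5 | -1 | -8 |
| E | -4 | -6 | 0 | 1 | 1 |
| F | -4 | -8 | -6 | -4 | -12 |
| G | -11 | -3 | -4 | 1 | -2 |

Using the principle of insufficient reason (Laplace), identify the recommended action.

Row averages: A=-7.2, B=-7, C=-4.4, D=-5.4, E=-1.6, F=-6.8, G=-3.8
Highest average = -1.6 → E.

E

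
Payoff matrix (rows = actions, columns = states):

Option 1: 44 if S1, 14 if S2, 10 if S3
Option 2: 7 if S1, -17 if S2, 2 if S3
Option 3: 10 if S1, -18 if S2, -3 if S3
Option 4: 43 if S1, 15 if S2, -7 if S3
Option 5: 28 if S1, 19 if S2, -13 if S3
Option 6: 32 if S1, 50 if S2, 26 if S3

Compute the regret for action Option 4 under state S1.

Best payoff under S1 is 44.
Regret = 44 − 43 = 1.

1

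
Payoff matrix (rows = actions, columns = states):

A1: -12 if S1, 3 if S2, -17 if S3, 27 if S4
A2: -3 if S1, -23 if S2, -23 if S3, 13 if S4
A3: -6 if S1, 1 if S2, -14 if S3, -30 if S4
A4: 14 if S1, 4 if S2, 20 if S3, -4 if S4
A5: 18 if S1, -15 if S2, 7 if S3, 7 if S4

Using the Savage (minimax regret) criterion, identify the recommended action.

Column bests: S1=18, S2=4, S3=20, S4=27.
A1 regrets: 30, 1, 37, 0 → max 37
A2 regrets: 21, 27, 43, 14 → max 43
A3 regrets: 24, 3, 34, 57 → max 57
A4 regrets: 4, 0, 0, 31 → max 31
A5 regrets: 0, 19, 13, 20 → max 20
Smallest max regret = 20 → A5.

A5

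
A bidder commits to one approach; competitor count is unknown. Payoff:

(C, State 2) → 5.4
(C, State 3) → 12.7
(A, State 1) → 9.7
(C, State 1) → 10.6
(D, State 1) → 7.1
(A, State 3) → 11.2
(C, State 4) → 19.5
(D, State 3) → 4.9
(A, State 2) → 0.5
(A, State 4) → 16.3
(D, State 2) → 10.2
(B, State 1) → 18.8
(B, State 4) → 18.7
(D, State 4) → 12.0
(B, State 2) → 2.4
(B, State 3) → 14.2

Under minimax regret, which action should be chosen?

Column bests: State 1=18.8, State 2=10.2, State 3=14.2, State 4=19.5.
A regrets: 9.1, 9.7, 3.0, 3.2 → max 9.7
B regrets: 0.0, 7.8, 0.0, 0.8 → max 7.8
C regrets: 8.2, 4.8, 1.5, 0.0 → max 8.2
D regrets: 11.7, 0.0, 9.3, 7.5 → max 11.7
Smallest max regret = 7.8 → B.

B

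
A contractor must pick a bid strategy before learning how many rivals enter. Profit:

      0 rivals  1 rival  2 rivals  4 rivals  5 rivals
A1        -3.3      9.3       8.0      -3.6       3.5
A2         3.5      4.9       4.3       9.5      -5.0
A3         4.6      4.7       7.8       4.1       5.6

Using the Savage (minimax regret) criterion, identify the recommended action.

Column bests: 0 rivals=4.6, 1 rival=9.3, 2 rivals=8.0, 4 rivals=9.5, 5 rivals=5.6.
A1 regrets: 7.9, 0.0, 0.0, 13.1, 2.1 → max 13.1
A2 regrets: 1.1, 4.4, 3.7, 0.0, 10.6 → max 10.6
A3 regrets: 0.0, 4.6, 0.2, 5.4, 0.0 → max 5.4
Smallest max regret = 5.4 → A3.

A3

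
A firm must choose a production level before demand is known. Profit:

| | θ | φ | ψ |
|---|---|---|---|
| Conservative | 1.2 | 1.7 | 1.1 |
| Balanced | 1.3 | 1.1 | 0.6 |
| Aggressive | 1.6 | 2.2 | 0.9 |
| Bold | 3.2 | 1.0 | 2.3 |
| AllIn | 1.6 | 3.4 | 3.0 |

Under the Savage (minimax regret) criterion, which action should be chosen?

Column bests: θ=3.2, φ=3.4, ψ=3.0.
Conservative regrets: 2.0, 1.7, 1.9 → max 2.0
Balanced regrets: 1.9, 2.3, 2.4 → max 2.4
Aggressive regrets: 1.6, 1.2, 2.1 → max 2.1
Bold regrets: 0.0, 2.4, 0.7 → max 2.4
AllIn regrets: 1.6, 0.0, 0.0 → max 1.6
Smallest max regret = 1.6 → AllIn.

AllIn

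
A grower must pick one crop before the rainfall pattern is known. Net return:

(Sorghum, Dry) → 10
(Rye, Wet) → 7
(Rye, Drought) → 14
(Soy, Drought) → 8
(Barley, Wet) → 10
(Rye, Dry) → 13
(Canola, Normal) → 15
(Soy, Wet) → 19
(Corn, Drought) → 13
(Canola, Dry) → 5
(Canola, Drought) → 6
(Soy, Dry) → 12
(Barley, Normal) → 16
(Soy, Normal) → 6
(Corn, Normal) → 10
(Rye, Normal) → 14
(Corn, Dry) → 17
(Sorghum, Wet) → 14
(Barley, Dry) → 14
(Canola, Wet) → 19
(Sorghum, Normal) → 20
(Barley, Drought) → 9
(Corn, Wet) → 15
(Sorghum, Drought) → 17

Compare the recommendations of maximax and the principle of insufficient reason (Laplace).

maximax → Sorghum; laplace → Sorghum (agree)

Row maxima: Sorghum=20, Canola=19, Corn=17, Rye=14, Soy=19, Barley=16
Best best-case = 20 → Sorghum.
Row averages: Sorghum=15.25, Canola=11.25, Corn=13.75, Rye=12, Soy=11.25, Barley=12.25
Highest average = 15.25 → Sorghum.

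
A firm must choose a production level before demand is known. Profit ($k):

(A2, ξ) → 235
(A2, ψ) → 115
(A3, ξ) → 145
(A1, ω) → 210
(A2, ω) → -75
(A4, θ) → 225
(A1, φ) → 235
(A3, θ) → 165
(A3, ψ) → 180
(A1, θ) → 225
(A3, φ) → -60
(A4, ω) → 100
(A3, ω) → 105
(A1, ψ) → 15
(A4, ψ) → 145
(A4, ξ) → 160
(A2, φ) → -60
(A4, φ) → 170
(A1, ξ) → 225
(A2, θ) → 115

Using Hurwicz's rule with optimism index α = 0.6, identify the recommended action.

A1: 0.6·235 + 0.4·15 = 147
A2: 0.6·235 + 0.4·(-75) = 111
A3: 0.6·180 + 0.4·(-60) = 84
A4: 0.6·225 + 0.4·100 = 175
Highest Hurwicz score = 175 → A4.

A4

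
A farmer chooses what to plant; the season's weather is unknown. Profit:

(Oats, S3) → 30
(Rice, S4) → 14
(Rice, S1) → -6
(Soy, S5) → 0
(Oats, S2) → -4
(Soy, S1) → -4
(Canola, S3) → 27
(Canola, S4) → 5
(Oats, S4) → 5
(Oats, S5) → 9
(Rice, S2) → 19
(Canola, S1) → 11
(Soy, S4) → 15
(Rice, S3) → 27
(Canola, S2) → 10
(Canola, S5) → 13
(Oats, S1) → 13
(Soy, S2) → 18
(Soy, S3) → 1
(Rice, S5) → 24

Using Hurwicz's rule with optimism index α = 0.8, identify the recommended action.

Soy: 0.8·18 + 0.2·(-4) = 13.6
Canola: 0.8·27 + 0.2·5 = 22.6
Rice: 0.8·27 + 0.2·(-6) = 20.4
Oats: 0.8·30 + 0.2·(-4) = 23.2
Highest Hurwicz score = 23.2 → Oats.

Oats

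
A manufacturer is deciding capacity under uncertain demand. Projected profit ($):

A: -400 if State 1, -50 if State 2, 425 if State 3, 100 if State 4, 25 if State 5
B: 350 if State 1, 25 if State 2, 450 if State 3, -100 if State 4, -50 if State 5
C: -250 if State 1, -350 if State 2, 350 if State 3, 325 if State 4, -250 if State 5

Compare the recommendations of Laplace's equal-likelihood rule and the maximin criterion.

laplace → B; maximin → B (agree)

Row averages: A=20, B=135, C=-35
Highest average = 135 → B.
Row minima: A=-400, B=-100, C=-350
Best worst-case = -100 → B.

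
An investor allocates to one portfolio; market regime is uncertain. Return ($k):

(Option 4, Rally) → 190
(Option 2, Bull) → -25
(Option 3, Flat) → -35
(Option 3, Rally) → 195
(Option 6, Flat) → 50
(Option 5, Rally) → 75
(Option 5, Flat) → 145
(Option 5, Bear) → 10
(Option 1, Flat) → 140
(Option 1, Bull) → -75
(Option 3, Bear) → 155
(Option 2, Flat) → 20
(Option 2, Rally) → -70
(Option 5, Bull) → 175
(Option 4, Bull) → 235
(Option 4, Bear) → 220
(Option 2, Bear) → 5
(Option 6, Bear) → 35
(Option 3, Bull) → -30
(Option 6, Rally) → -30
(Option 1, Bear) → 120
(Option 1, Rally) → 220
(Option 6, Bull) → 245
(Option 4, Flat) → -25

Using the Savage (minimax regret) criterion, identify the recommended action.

Option 4

Column bests: Bear=220, Flat=145, Bull=245, Rally=220.
Option 1 regrets: 100, 5, 320, 0 → max 320
Option 2 regrets: 215, 125, 270, 290 → max 290
Option 3 regrets: 65, 180, 275, 25 → max 275
Option 4 regrets: 0, 170, 10, 30 → max 170
Option 5 regrets: 210, 0, 70, 145 → max 210
Option 6 regrets: 185, 95, 0, 250 → max 250
Smallest max regret = 170 → Option 4.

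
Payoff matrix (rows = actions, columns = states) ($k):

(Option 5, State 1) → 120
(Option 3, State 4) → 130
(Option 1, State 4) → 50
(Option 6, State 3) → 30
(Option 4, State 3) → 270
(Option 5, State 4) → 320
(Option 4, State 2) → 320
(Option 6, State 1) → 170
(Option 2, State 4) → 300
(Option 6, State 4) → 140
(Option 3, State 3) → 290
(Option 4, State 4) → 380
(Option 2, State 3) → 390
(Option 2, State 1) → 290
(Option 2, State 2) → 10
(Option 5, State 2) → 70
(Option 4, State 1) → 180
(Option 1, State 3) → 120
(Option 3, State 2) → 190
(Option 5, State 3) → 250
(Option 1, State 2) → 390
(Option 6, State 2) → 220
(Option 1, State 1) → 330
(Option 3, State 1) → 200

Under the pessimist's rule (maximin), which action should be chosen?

Option 4

Row minima: Option 1=50, Option 2=10, Option 3=130, Option 4=180, Option 5=70, Option 6=30
Best worst-case = 180 → Option 4.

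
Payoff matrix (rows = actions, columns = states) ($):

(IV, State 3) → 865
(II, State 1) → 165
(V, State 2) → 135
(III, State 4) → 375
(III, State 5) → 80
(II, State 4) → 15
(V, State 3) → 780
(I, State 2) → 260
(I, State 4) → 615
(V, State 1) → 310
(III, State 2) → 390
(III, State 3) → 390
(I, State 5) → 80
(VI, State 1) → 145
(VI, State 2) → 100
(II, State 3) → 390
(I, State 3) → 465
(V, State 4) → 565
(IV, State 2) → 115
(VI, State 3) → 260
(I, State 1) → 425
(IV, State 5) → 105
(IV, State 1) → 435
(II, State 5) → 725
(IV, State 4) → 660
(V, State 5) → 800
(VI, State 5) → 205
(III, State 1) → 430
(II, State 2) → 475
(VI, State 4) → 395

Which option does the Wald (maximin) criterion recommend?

Row minima: I=80, II=15, III=80, IV=105, V=135, VI=100
Best worst-case = 135 → V.

V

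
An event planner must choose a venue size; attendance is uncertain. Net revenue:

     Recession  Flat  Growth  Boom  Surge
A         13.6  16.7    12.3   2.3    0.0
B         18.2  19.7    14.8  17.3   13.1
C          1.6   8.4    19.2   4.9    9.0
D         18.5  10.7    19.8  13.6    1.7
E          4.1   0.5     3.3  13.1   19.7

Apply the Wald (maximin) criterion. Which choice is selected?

Row minima: A=0.0, B=13.1, C=1.6, D=1.7, E=0.5
Best worst-case = 13.1 → B.

B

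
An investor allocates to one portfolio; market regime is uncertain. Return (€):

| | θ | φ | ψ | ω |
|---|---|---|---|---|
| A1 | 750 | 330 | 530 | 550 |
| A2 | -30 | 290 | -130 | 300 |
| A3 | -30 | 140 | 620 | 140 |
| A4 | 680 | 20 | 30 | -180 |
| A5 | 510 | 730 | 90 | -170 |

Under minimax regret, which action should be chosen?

Column bests: θ=750, φ=730, ψ=620, ω=550.
A1 regrets: 0, 400, 90, 0 → max 400
A2 regrets: 780, 440, 750, 250 → max 780
A3 regrets: 780, 590, 0, 410 → max 780
A4 regrets: 70, 710, 590, 730 → max 730
A5 regrets: 240, 0, 530, 720 → max 720
Smallest max regret = 400 → A1.

A1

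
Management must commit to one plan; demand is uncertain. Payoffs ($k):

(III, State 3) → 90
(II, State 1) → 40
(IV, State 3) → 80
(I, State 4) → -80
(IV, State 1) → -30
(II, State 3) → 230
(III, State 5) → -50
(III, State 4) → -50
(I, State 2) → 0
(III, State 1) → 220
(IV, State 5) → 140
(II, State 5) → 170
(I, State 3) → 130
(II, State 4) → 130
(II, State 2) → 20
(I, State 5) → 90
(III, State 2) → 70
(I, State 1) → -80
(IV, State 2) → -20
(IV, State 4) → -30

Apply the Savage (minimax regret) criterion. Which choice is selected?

Column bests: State 1=220, State 2=70, State 3=230, State 4=130, State 5=170.
I regrets: 300, 70, 100, 210, 80 → max 300
II regrets: 180, 50, 0, 0, 0 → max 180
III regrets: 0, 0, 140, 180, 220 → max 220
IV regrets: 250, 90, 150, 160, 30 → max 250
Smallest max regret = 180 → II.

II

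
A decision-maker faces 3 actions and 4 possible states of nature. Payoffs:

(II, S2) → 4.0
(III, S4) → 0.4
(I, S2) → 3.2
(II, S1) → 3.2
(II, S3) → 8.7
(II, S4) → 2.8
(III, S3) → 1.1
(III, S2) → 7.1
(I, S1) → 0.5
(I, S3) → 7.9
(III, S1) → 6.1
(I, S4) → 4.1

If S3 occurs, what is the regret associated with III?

7.6

Best payoff under S3 is 8.7.
Regret = 8.7 − 1.1 = 7.6.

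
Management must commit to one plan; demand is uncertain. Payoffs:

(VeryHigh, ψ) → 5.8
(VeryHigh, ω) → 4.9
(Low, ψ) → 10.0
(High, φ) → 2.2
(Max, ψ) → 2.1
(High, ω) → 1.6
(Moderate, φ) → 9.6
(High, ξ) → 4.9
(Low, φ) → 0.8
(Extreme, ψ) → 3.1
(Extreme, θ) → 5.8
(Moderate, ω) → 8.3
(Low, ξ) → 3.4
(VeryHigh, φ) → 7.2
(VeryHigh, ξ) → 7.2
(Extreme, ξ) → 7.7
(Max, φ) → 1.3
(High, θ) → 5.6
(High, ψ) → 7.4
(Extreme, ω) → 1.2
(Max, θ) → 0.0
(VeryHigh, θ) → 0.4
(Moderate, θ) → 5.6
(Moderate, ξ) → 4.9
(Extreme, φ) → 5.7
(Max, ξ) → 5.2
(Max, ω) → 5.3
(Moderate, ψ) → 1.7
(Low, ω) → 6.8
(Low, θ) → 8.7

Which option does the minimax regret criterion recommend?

Column bests: θ=8.7, φ=9.6, ψ=10.0, ω=8.3, ξ=7.7.
Low regrets: 0.0, 8.8, 0.0, 1.5, 4.3 → max 8.8
Moderate regrets: 3.1, 0.0, 8.3, 0.0, 2.8 → max 8.3
High regrets: 3.1, 7.4, 2.6, 6.7, 2.8 → max 7.4
VeryHigh regrets: 8.3, 2.4, 4.2, 3.4, 0.5 → max 8.3
Extreme regrets: 2.9, 3.9, 6.9, 7.1, 0.0 → max 7.1
Max regrets: 8.7, 8.3, 7.9, 3.0, 2.5 → max 8.7
Smallest max regret = 7.1 → Extreme.

Extreme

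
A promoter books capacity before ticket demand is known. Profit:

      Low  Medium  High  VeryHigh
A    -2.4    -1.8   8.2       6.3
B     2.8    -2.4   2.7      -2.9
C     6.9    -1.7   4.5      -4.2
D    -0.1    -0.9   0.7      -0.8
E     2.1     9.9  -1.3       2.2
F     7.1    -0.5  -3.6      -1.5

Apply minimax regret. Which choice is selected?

Column bests: Low=7.1, Medium=9.9, High=8.2, VeryHigh=6.3.
A regrets: 9.5, 11.7, 0.0, 0.0 → max 11.7
B regrets: 4.3, 12.3, 5.5, 9.2 → max 12.3
C regrets: 0.2, 11.6, 3.7, 10.5 → max 11.6
D regrets: 7.2, 10.8, 7.5, 7.1 → max 10.8
E regrets: 5.0, 0.0, 9.5, 4.1 → max 9.5
F regrets: 0.0, 10.4, 11.8, 7.8 → max 11.8
Smallest max regret = 9.5 → E.

E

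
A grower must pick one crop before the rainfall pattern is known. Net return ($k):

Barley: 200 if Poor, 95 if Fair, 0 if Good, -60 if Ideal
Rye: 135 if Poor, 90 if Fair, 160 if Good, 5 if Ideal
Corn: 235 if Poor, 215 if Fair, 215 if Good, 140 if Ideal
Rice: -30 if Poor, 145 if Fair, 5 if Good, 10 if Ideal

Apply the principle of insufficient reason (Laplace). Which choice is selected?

Corn

Row averages: Barley=58.75, Rye=97.5, Corn=201.25, Rice=32.5
Highest average = 201.25 → Corn.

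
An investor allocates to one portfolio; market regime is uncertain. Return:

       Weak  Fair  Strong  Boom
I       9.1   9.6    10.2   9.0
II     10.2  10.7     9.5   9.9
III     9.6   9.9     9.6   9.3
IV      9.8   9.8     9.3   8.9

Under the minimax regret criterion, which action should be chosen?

Column bests: Weak=10.2, Fair=10.7, Strong=10.2, Boom=9.9.
I regrets: 1.1, 1.1, 0.0, 0.9 → max 1.1
II regrets: 0.0, 0.0, 0.7, 0.0 → max 0.7
III regrets: 0.6, 0.8, 0.6, 0.6 → max 0.8
IV regrets: 0.4, 0.9, 0.9, 1.0 → max 1.0
Smallest max regret = 0.7 → II.

II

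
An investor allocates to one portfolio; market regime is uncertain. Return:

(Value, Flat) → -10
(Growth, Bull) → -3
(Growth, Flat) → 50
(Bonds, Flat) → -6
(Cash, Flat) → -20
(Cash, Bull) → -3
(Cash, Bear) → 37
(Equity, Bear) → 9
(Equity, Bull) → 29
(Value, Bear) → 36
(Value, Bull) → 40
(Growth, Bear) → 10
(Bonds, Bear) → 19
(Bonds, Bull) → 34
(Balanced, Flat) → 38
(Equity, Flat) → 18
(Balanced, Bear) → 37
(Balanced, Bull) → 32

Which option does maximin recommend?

Row minima: Cash=-20, Bonds=-6, Growth=-3, Value=-10, Balanced=32, Equity=9
Best worst-case = 32 → Balanced.

Balanced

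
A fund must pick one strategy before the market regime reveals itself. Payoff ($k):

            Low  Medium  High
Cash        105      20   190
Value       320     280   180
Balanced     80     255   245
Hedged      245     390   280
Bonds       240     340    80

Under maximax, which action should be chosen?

Row maxima: Cash=190, Value=320, Balanced=255, Hedged=390, Bonds=340
Best best-case = 390 → Hedged.

Hedged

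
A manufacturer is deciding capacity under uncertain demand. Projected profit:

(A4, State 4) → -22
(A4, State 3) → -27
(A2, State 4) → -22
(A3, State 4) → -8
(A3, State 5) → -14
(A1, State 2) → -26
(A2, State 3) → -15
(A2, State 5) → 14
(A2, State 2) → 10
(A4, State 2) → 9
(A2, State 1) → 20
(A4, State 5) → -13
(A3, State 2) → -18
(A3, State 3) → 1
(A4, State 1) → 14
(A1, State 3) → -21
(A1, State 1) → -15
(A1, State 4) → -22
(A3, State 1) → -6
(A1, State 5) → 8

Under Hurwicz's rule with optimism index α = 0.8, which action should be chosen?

A2

A1: 0.8·8 + 0.2·(-26) = 1.2
A2: 0.8·20 + 0.2·(-22) = 11.6
A3: 0.8·1 + 0.2·(-18) = -2.8
A4: 0.8·14 + 0.2·(-27) = 5.8
Highest Hurwicz score = 11.6 → A2.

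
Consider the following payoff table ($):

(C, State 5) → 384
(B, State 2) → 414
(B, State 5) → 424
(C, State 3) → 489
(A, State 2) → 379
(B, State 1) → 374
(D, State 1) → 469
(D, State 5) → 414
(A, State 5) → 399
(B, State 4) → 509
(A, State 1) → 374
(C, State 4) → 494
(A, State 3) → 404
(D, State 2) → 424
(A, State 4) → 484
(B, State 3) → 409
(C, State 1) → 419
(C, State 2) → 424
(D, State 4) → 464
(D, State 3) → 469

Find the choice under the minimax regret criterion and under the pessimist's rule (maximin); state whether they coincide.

Column bests: State 1=469, State 2=424, State 3=489, State 4=509, State 5=424.
A regrets: 95, 45, 85, 25, 25 → max 95
B regrets: 95, 10, 80, 0, 0 → max 95
C regrets: 50, 0, 0, 15, 40 → max 50
D regrets: 0, 0, 20, 45, 10 → max 45
Smallest max regret = 45 → D.
Row minima: A=374, B=374, C=384, D=414
Best worst-case = 414 → D.

minimax regret → D; maximin → D (agree)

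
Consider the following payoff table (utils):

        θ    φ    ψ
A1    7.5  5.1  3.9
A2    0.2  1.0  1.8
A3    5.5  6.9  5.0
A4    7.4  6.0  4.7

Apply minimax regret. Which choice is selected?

A4

Column bests: θ=7.5, φ=6.9, ψ=5.0.
A1 regrets: 0.0, 1.8, 1.1 → max 1.8
A2 regrets: 7.3, 5.9, 3.2 → max 7.3
A3 regrets: 2.0, 0.0, 0.0 → max 2.0
A4 regrets: 0.1, 0.9, 0.3 → max 0.9
Smallest max regret = 0.9 → A4.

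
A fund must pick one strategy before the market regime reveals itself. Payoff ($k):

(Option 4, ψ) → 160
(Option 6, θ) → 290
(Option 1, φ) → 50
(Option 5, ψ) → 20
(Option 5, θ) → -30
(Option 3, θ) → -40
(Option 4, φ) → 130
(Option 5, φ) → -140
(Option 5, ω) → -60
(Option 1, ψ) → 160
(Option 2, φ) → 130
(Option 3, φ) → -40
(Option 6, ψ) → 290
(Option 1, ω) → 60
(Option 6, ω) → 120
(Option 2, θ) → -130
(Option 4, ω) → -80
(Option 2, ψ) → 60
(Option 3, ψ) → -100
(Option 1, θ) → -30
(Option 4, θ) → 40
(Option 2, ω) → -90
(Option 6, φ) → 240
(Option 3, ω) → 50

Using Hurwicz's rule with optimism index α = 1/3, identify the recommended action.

Option 1: 1/3·160 + 2/3·(-30) = 100/3
Option 2: 1/3·130 + 2/3·(-130) = -130/3
Option 3: 1/3·50 + 2/3·(-100) = -50
Option 4: 1/3·160 + 2/3·(-80) = 0
Option 5: 1/3·20 + 2/3·(-140) = -260/3
Option 6: 1/3·290 + 2/3·120 = 530/3
Highest Hurwicz score = 530/3 → Option 6.

Option 6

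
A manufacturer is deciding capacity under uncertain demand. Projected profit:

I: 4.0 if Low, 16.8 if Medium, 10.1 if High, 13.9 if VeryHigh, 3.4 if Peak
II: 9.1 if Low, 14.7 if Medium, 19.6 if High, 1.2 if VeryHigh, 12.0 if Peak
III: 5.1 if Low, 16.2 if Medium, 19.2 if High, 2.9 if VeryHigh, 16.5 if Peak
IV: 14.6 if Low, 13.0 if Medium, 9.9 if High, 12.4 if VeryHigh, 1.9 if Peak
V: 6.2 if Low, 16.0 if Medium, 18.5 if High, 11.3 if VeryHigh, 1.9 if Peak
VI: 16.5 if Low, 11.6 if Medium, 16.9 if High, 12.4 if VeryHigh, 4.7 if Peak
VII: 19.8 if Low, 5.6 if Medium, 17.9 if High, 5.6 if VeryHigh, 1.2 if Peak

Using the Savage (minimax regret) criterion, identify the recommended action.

Column bests: Low=19.8, Medium=16.8, High=19.6, VeryHigh=13.9, Peak=16.5.
I regrets: 15.8, 0.0, 9.5, 0.0, 13.1 → max 15.8
II regrets: 10.7, 2.1, 0.0, 12.7, 4.5 → max 12.7
III regrets: 14.7, 0.6, 0.4, 11.0, 0.0 → max 14.7
IV regrets: 5.2, 3.8, 9.7, 1.5, 14.6 → max 14.6
V regrets: 13.6, 0.8, 1.1, 2.6, 14.6 → max 14.6
VI regrets: 3.3, 5.2, 2.7, 1.5, 11.8 → max 11.8
VII regrets: 0.0, 11.2, 1.7, 8.3, 15.3 → max 15.3
Smallest max regret = 11.8 → VI.

VI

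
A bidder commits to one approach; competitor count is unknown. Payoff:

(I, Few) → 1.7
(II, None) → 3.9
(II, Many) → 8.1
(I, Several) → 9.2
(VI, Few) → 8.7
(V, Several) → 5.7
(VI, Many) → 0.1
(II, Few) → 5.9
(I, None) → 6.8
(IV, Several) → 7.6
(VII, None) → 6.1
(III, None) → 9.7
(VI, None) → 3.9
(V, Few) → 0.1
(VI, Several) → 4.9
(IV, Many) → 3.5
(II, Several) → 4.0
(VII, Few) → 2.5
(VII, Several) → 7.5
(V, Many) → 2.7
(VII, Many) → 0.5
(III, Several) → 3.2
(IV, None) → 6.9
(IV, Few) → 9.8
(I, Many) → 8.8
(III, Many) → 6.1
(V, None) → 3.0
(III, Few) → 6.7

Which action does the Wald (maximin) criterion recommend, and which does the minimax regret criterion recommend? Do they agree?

maximin → II; minimax regret → IV (disagree)

Row minima: I=1.7, II=3.9, III=3.2, IV=3.5, V=0.1, VI=0.1, VII=0.5
Best worst-case = 3.9 → II.
Column bests: None=9.7, Few=9.8, Several=9.2, Many=8.8.
I regrets: 2.9, 8.1, 0.0, 0.0 → max 8.1
II regrets: 5.8, 3.9, 5.2, 0.7 → max 5.8
III regrets: 0.0, 3.1, 6.0, 2.7 → max 6.0
IV regrets: 2.8, 0.0, 1.6, 5.3 → max 5.3
V regrets: 6.7, 9.7, 3.5, 6.1 → max 9.7
VI regrets: 5.8, 1.1, 4.3, 8.7 → max 8.7
VII regrets: 3.6, 7.3, 1.7, 8.3 → max 8.3
Smallest max regret = 5.3 → IV.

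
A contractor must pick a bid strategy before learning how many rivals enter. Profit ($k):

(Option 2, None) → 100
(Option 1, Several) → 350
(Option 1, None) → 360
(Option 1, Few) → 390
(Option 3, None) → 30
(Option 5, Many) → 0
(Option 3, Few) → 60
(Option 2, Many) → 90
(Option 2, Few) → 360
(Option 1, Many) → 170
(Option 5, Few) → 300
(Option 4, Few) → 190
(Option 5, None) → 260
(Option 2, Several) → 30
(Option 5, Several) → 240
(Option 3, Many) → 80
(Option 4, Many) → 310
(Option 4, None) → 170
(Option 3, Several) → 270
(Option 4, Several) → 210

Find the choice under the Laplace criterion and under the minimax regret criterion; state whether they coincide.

Row averages: Option 1=317.5, Option 2=145, Option 3=110, Option 4=220, Option 5=200
Highest average = 317.5 → Option 1.
Column bests: None=360, Few=390, Several=350, Many=310.
Option 1 regrets: 0, 0, 0, 140 → max 140
Option 2 regrets: 260, 30, 320, 220 → max 320
Option 3 regrets: 330, 330, 80, 230 → max 330
Option 4 regrets: 190, 200, 140, 0 → max 200
Option 5 regrets: 100, 90, 110, 310 → max 310
Smallest max regret = 140 → Option 1.

laplace → Option 1; minimax regret → Option 1 (agree)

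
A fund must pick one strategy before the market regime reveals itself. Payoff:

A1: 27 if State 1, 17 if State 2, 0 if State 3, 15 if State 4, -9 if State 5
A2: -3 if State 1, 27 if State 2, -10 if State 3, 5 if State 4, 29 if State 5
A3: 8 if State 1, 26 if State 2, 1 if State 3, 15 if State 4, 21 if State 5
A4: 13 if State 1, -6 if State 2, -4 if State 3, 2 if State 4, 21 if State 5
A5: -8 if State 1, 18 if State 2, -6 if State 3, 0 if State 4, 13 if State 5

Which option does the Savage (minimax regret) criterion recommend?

Column bests: State 1=27, State 2=27, State 3=1, State 4=15, State 5=29.
A1 regrets: 0, 10, 1, 0, 38 → max 38
A2 regrets: 30, 0, 11, 10, 0 → max 30
A3 regrets: 19, 1, 0, 0, 8 → max 19
A4 regrets: 14, 33, 5, 13, 8 → max 33
A5 regrets: 35, 9, 7, 15, 16 → max 35
Smallest max regret = 19 → A3.

A3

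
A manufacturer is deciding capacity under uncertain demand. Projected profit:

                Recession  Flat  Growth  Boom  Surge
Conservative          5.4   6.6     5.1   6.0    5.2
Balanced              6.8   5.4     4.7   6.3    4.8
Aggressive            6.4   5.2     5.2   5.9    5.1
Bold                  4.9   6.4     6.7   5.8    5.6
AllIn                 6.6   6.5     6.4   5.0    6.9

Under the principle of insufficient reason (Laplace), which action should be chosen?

Row averages: Conservative=5.66, Balanced=5.6, Aggressive=5.56, Bold=5.88, AllIn=6.28
Highest average = 6.28 → AllIn.

AllIn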